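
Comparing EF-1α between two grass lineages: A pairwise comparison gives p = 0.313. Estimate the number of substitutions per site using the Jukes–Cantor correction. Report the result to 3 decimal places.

d = −(3/4) ln(1 − 4p/3) = −0.75 ln(1 − 0.417333) = −0.75 ln(0.582667)
  = −0.75 × (-0.540139) = 0.405104 substitutions/site.

0.405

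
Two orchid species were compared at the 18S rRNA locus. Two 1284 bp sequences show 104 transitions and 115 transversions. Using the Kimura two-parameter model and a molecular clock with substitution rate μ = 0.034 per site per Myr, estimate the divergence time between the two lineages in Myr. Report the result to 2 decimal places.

P = 104/1284 ≈ 0.080997 and Q = 115/1284 ≈ 0.089564.
Under the Kimura two-parameter model, d = −½ ln(1 − 2P − Q) − ¼ ln(1 − 2Q).
1 − 2P − Q = 0.748442, giving −½ ln(0.748442) = 0.144881.
1 − 2Q = 0.820872, giving −¼ ln(0.820872) = 0.049347.
d = 0.144881 + 0.049347 = 0.194228.
Under a molecular clock d = 2μt, so t = d/(2μ) = 0.194228 / (2 × 0.034) = 2.86 Myr.

2.86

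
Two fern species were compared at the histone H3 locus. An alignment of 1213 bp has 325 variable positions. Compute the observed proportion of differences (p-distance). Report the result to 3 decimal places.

p = 325/1213 = 0.267930… ≈ 0.268 (to 3 d.p.).

0.268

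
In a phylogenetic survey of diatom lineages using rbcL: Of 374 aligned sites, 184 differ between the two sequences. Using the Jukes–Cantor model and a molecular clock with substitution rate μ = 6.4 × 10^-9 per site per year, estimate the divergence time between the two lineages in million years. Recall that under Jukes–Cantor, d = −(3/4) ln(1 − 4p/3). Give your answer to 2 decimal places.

p = 184/374 ≈ 0.491979.
d = −(3/4) ln(1 − 4p/3) = −0.75 ln(1 − 0.655972) = −0.75 ln(0.344028)
  = −0.75 × (-1.067032) = 0.800274 substitutions/site.
Under a molecular clock d = 2μt, so t = d/(2μ) = 0.800274 / (2 × 6.4 × 10^-9) = 62.52 million years.

62.52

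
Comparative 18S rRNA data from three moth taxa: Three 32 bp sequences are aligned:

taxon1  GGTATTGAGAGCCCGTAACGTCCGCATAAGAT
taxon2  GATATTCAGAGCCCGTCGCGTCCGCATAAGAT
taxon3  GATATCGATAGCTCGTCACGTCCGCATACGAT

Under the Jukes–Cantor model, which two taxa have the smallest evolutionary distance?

taxon1–taxon2: 4/32 differ, p = 0.125, d = 0.137.
taxon1–taxon3: 6/32 differ, p = 0.188, d = 0.216.
taxon2–taxon3: 6/32 differ, p = 0.188, d = 0.216.
The smallest distance is between taxon1 and taxon2.

taxon1 and taxon2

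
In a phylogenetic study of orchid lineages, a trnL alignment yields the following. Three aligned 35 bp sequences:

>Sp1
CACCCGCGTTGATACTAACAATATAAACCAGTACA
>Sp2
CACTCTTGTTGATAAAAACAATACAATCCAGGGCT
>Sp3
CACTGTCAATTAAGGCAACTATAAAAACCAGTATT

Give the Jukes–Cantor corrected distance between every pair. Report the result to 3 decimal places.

Sp1–Sp2: 10/35 sites differ → p ≈ 0.285714, d = −0.75 ln(1 − 0.380952) = 0.359679 ≈ 0.360.
Sp1–Sp3: 14/35 sites differ → p = 0.4, d = −0.75 ln(1 − 0.533333) = 0.571605 ≈ 0.572.
Sp2–Sp3: 15/35 sites differ → p ≈ 0.428571, d = −0.75 ln(1 − 0.571428) = 0.635472 ≈ 0.635.

d(Sp1,Sp2) = 0.360, d(Sp1,Sp3) = 0.572, d(Sp2,Sp3) = 0.635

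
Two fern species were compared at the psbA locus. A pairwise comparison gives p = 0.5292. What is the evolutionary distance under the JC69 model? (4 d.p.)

d = −(3/4) ln(1 − 4p/3) = −0.75 ln(1 − 0.7056) = −0.75 ln(0.2944)
  = −0.75 × (-1.222816) = 0.917112 substitutions/site.

0.9171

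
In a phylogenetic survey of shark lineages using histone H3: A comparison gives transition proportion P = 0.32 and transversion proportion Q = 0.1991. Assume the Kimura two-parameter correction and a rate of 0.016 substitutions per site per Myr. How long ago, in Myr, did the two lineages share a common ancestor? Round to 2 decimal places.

32.51

Under the Kimura two-parameter model, d = −½ ln(1 − 2P − Q) − ¼ ln(1 − 2Q).
1 − 2P − Q = 0.1609, giving −½ ln(0.1609) = 0.913486.
1 − 2Q = 0.6018, giving −¼ ln(0.6018) = 0.126958.
d = 0.913486 + 0.126958 = 1.040444.
Under a molecular clock d = 2μt, so t = d/(2μ) = 1.040444 / (2 × 0.016) = 32.51 Myr.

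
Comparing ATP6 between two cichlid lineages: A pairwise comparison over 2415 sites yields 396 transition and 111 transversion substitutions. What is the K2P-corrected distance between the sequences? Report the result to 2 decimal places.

P = 396/2415 ≈ 0.163975 and Q = 111/2415 ≈ 0.045963.
Under the Kimura two-parameter model, d = −½ ln(1 − 2P − Q) − ¼ ln(1 − 2Q).
1 − 2P − Q = 0.626087, giving −½ ln(0.626087) = 0.234133.
1 − 2Q = 0.908074, giving −¼ ln(0.908074) = 0.024107.
d = 0.234133 + 0.024107 = 0.258240.

0.26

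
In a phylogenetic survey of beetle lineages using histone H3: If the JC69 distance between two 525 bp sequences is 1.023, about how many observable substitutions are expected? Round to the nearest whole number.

293

Invert JC69: p = (3/4)(1 − e^(−4d/3)) = 0.75 × (1 − e^(-1.364)) = 0.75 × (1 − 0.255636) = 0.558273.
Expected differing sites = pL ≈ 0.558273 × 525 = 293.093325 ≈ 293.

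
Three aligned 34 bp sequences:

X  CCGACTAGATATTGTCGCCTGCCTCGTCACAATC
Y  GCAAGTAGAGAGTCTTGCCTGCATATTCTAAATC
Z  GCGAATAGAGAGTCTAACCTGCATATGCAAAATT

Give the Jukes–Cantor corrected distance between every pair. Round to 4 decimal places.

X–Y: 12/34 sites differ → p ≈ 0.352941, d = −0.75 ln(1 − 0.470588) = 0.476991 ≈ 0.4770.
X–Z: 13/34 sites differ → p ≈ 0.382353, d = −0.75 ln(1 − 0.509804) = 0.534712 ≈ 0.5347.
Y–Z: 7/34 sites differ → p ≈ 0.205882, d = −0.75 ln(1 − 0.274509) = 0.240680 ≈ 0.2407.

d(X,Y) = 0.4770, d(X,Z) = 0.5347, d(Y,Z) = 0.2407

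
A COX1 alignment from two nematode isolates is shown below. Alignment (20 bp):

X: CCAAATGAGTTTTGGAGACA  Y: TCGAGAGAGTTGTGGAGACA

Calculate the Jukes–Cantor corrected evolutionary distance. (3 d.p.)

0.304

The sequences differ at 5 of 20 sites (1, 3, 5, 6, 12), so p = 5/20 = 0.25.
d = −(3/4) ln(1 − 4p/3) = −0.75 ln(1 − 0.333333) = −0.75 ln(0.666667)
  = −0.75 × (-0.405465) = 0.304099 substitutions/site.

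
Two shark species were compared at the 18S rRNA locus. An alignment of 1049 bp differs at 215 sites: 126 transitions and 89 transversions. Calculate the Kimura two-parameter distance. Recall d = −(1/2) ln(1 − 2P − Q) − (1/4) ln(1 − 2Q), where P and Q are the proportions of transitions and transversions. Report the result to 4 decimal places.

0.2431

P = 126/1049 ≈ 0.120114 and Q = 89/1049 ≈ 0.084843.
Under the Kimura two-parameter model, d = −½ ln(1 − 2P − Q) − ¼ ln(1 − 2Q).
1 − 2P − Q = 0.674929, giving −½ ln(0.674929) = 0.196574.
1 − 2Q = 0.830314, giving −¼ ln(0.830314) = 0.046488.
d = 0.196574 + 0.046488 = 0.243062.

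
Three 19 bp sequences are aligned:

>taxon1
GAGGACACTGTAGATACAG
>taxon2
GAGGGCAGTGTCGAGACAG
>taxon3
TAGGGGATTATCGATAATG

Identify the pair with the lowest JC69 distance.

taxon1 and taxon2

taxon1–taxon2: 4/19 differ, p = 0.211, d = 0.247.
taxon1–taxon3: 8/19 differ, p = 0.421, d = 0.618.
taxon2–taxon3: 7/19 differ, p = 0.368, d = 0.507.
The smallest distance is between taxon1 and taxon2.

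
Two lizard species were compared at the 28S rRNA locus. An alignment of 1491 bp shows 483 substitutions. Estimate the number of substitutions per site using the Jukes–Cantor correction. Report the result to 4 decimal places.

p = 483/1491 ≈ 0.323944.
d = −(3/4) ln(1 − 4p/3) = −0.75 ln(1 − 0.431925) = −0.75 ln(0.568075)
  = −0.75 × (-0.565502) = 0.424127 substitutions/site.

0.4241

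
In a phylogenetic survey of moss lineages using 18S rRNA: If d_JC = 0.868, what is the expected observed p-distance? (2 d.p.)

0.51

p = (3/4)(1 − e^(−4d/3)) = 0.75 × (1 − e^(-1.157333)) = 0.75 × (1 − 0.314323) = 0.514258.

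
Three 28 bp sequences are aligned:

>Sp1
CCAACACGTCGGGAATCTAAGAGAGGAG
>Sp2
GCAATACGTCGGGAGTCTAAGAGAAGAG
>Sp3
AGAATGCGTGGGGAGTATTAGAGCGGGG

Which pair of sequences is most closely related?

Sp1 and Sp2

Sp1–Sp2: 4/28 differ, p = 0.143, d = 0.158.
Sp1–Sp3: 10/28 differ, p = 0.357, d = 0.485.
Sp2–Sp3: 9/28 differ, p = 0.321, d = 0.420.
The smallest distance is between Sp1 and Sp2.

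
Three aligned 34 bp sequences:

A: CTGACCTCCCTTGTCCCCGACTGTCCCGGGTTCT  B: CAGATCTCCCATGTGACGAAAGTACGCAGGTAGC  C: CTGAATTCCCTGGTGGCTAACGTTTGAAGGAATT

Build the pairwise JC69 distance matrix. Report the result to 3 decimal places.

A–B: 16/34 sites differ → p ≈ 0.470588, d = −0.75 ln(1 − 0.627451) = 0.740540 ≈ 0.741.
A–C: 16/34 sites differ → p ≈ 0.470588, d = −0.75 ln(1 − 0.627451) = 0.740540 ≈ 0.741.
B–C: 14/34 sites differ → p ≈ 0.411765, d = −0.75 ln(1 − 0.54902) = 0.597249 ≈ 0.597.

d(A,B) = 0.741, d(A,C) = 0.741, d(B,C) = 0.597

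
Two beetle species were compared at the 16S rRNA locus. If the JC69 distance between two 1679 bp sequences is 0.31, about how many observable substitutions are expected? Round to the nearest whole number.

426

Invert JC69: p = (3/4)(1 − e^(−4d/3)) = 0.75 × (1 − e^(-0.413333)) = 0.75 × (1 − 0.661442) = 0.253919.
Expected differing sites = pL ≈ 0.253919 × 1679 = 426.330001 ≈ 426.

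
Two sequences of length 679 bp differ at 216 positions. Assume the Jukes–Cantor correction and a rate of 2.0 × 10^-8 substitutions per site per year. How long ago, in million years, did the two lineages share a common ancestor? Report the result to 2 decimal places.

10.35

p = 216/679 ≈ 0.318115.
d = −(3/4) ln(1 − 4p/3) = −0.75 ln(1 − 0.424153) = −0.75 ln(0.575847)
  = −0.75 × (-0.551913) = 0.413935 substitutions/site.
Under a molecular clock d = 2μt, so t = d/(2μ) = 0.413935 / (2 × 2.0 × 10^-8) = 10.35 million years.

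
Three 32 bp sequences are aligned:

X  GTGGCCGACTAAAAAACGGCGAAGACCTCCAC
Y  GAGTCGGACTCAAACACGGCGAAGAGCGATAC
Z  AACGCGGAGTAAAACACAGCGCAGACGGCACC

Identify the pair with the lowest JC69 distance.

X and Y

X–Y: 9/32 differ, p = 0.281, d = 0.353.
X–Z: 12/32 differ, p = 0.375, d = 0.520.
Y–Z: 12/32 differ, p = 0.375, d = 0.520.
The smallest distance is between X and Y.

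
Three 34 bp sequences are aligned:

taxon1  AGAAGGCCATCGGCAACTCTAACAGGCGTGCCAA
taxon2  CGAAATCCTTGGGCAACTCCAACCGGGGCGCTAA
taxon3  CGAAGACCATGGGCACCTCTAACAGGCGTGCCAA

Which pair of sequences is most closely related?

taxon1–taxon2: 10/34 differ, p = 0.294, d = 0.373.
taxon1–taxon3: 4/34 differ, p = 0.118, d = 0.128.
taxon2–taxon3: 9/34 differ, p = 0.265, d = 0.326.
The smallest distance is between taxon1 and taxon3.

taxon1 and taxon3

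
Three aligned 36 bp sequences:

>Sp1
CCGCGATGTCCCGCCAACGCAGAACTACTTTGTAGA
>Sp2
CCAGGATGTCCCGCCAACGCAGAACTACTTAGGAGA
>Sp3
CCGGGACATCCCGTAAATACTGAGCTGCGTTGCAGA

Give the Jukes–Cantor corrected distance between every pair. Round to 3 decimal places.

d(Sp1,Sp2) = 0.120, d(Sp1,Sp3) = 0.441, d(Sp2,Sp3) = 0.493

Sp1–Sp2: 4/36 sites differ → p ≈ 0.111111, d = −0.75 ln(1 − 0.148148) = 0.120257 ≈ 0.120.
Sp1–Sp3: 12/36 sites differ → p ≈ 0.333333, d = −0.75 ln(1 − 0.444444) = 0.440839 ≈ 0.441.
Sp2–Sp3: 13/36 sites differ → p ≈ 0.361111, d = −0.75 ln(1 − 0.481481) = 0.492584 ≈ 0.493.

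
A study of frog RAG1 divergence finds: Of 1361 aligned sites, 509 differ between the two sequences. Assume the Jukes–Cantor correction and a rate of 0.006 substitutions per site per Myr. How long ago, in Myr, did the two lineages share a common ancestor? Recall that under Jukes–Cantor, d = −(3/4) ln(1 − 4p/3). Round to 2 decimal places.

p = 509/1361 ≈ 0.37399.
d = −(3/4) ln(1 − 4p/3) = −0.75 ln(1 − 0.498653) = −0.75 ln(0.501347)
  = −0.75 × (-0.690457) = 0.517843 substitutions/site.
Under a molecular clock d = 2μt, so t = d/(2μ) = 0.517843 / (2 × 0.006) = 43.15 Myr.

43.15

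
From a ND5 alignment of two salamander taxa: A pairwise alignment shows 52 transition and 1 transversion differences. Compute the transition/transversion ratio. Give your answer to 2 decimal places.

52.00

R = 52/1 = 52.00.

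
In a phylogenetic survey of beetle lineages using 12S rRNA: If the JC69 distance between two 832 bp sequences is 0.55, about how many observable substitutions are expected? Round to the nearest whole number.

Invert JC69: p = (3/4)(1 − e^(−4d/3)) = 0.75 × (1 − e^(-0.733333)) = 0.75 × (1 − 0.480305) = 0.389771.
Expected differing sites = pL ≈ 0.389771 × 832 = 324.289472 ≈ 324.

324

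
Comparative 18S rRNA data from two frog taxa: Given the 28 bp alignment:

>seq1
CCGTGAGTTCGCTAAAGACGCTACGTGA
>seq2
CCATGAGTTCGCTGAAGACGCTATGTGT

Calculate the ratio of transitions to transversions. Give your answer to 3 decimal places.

3.000

Transitions are A↔G and C↔T; transversions are all other mismatches.
Transitions: 3. Transversions: 1.
R = 3/1 = 3.000.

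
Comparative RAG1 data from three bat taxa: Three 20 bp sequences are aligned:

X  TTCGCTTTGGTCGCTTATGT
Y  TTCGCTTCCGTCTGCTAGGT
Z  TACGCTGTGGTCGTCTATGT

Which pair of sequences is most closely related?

X and Z

X–Y: 6/20 differ, p = 0.300, d = 0.383.
X–Z: 4/20 differ, p = 0.200, d = 0.233.
Y–Z: 7/20 differ, p = 0.350, d = 0.471.
The smallest distance is between X and Z.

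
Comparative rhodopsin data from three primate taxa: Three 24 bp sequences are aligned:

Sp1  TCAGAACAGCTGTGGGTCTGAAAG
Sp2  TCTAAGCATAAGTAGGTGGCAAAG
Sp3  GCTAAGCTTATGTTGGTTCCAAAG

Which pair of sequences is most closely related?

Sp2 and Sp3

Sp1–Sp2: 10/24 differ, p = 0.417, d = 0.608.
Sp1–Sp3: 11/24 differ, p = 0.458, d = 0.708.
Sp2–Sp3: 6/24 differ, p = 0.250, d = 0.304.
The smallest distance is between Sp2 and Sp3.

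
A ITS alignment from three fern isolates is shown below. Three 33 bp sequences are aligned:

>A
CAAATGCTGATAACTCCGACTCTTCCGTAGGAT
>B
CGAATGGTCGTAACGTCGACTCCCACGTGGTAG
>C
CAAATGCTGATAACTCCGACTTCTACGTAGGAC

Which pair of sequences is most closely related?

A and C

A–B: 12/33 differ, p = 0.364, d = 0.497.
A–C: 4/33 differ, p = 0.121, d = 0.132.
B–C: 11/33 differ, p = 0.333, d = 0.441.
The smallest distance is between A and C.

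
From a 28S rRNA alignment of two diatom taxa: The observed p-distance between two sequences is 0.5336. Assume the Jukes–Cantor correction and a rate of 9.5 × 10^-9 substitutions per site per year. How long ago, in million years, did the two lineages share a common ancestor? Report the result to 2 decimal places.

49.06

d = −(3/4) ln(1 − 4p/3) = −0.75 ln(1 − 0.711467) = −0.75 ln(0.288533)
  = −0.75 × (-1.242946) = 0.932210 substitutions/site.
Under a molecular clock d = 2μt, so t = d/(2μ) = 0.932210 / (2 × 9.5 × 10^-9) = 49.06 million years.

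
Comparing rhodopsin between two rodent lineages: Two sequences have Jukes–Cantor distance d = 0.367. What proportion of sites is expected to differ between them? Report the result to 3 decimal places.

p = (3/4)(1 − e^(−4d/3)) = 0.75 × (1 − e^(-0.489333)) = 0.75 × (1 − 0.613035) = 0.290224.

0.290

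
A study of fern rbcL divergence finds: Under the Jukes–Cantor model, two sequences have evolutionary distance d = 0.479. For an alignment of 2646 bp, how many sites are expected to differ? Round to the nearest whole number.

937

Invert JC69: p = (3/4)(1 − e^(−4d/3)) = 0.75 × (1 − e^(-0.638667)) = 0.75 × (1 − 0.527996) = 0.354003.
Expected differing sites = pL ≈ 0.354003 × 2646 = 936.691938 ≈ 937.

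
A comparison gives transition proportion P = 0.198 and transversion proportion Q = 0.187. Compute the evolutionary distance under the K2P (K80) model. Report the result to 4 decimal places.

Under the Kimura two-parameter model, d = −½ ln(1 − 2P − Q) − ¼ ln(1 − 2Q).
1 − 2P − Q = 0.417, giving −½ ln(0.417) = 0.437335.
1 − 2Q = 0.626, giving −¼ ln(0.626) = 0.117101.
d = 0.437335 + 0.117101 = 0.554436.

0.5544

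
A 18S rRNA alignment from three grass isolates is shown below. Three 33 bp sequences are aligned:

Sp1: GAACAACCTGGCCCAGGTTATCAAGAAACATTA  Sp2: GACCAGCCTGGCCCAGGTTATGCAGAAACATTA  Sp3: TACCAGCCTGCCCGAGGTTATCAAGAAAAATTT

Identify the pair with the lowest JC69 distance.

Sp1–Sp2: 4/33 differ, p = 0.121, d = 0.132.
Sp1–Sp3: 7/33 differ, p = 0.212, d = 0.249.
Sp2–Sp3: 7/33 differ, p = 0.212, d = 0.249.
The smallest distance is between Sp1 and Sp2.

Sp1 and Sp2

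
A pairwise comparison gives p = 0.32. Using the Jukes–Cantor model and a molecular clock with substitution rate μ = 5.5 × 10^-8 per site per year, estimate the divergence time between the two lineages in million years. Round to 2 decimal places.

3.79

d = −(3/4) ln(1 − 4p/3) = −0.75 ln(1 − 0.426667) = −0.75 ln(0.573333)
  = −0.75 × (-0.556289) = 0.417217 substitutions/site.
Under a molecular clock d = 2μt, so t = d/(2μ) = 0.417217 / (2 × 5.5 × 10^-8) = 3.79 million years.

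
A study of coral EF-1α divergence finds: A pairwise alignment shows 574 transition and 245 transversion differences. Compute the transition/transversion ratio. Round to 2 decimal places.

2.34

R = 574/245 = 2.342857… ≈ 2.34 (to 2 d.p.).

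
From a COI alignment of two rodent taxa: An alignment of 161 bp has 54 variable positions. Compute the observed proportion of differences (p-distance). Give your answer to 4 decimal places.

0.3354

p = 54/161 = 0.335403… ≈ 0.3354 (to 4 d.p.).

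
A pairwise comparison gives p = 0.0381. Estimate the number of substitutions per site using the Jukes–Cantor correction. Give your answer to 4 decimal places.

d = −(3/4) ln(1 − 4p/3) = −0.75 ln(1 − 0.0508) = −0.75 ln(0.9492)
  = −0.75 × (-0.052136) = 0.039102 substitutions/site.

0.0391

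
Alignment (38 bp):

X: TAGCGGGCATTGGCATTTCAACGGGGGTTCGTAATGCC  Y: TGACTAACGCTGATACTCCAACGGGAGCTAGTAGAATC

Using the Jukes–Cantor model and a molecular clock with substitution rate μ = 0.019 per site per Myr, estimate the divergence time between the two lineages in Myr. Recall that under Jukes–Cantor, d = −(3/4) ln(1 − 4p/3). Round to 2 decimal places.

The sequences differ at 18 of 38 sites, so p = 18/38 ≈ 0.473684.
d = −(3/4) ln(1 − 4p/3) = −0.75 ln(1 − 0.631579) = −0.75 ln(0.368421)
  = −0.75 × (-0.998529) = 0.748897 substitutions/site.
Under a molecular clock d = 2μt, so t = d/(2μ) = 0.748897 / (2 × 0.019) = 19.71 Myr.

19.71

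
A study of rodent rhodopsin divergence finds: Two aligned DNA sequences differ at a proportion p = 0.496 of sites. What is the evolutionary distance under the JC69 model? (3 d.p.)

0.812

d = −(3/4) ln(1 − 4p/3) = −0.75 ln(1 − 0.661333) = −0.75 ln(0.338667)
  = −0.75 × (-1.082738) = 0.812054 substitutions/site.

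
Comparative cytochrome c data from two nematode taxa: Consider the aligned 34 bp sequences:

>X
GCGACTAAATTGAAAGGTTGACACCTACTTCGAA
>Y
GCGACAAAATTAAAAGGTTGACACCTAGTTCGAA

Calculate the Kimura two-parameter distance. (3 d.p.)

Of 34 sites, 1 differences are transitions and 2 are transversions, so P = 1/34 ≈ 0.029412 and Q = 2/34 ≈ 0.058824.
Under the Kimura two-parameter model, d = −½ ln(1 − 2P − Q) − ¼ ln(1 − 2Q).
1 − 2P − Q = 0.882352, giving −½ ln(0.882352) = 0.062582.
1 − 2Q = 0.882352, giving −¼ ln(0.882352) = 0.031291.
d = 0.062582 + 0.031291 = 0.093873.

0.094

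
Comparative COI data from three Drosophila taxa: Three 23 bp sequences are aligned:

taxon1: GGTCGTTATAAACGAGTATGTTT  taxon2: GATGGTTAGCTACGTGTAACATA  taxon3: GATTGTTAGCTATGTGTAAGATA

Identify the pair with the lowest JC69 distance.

taxon1–taxon2: 10/23 differ, p = 0.435, d = 0.650.
taxon1–taxon3: 10/23 differ, p = 0.435, d = 0.650.
taxon2–taxon3: 3/23 differ, p = 0.130, d = 0.143.
The smallest distance is between taxon2 and taxon3.

taxon2 and taxon3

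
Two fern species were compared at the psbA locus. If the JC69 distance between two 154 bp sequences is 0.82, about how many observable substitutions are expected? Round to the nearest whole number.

77

Invert JC69: p = (3/4)(1 − e^(−4d/3)) = 0.75 × (1 − e^(-1.093333)) = 0.75 × (1 − 0.335098) = 0.498677.
Expected differing sites = pL ≈ 0.498677 × 154 = 76.796258 ≈ 77.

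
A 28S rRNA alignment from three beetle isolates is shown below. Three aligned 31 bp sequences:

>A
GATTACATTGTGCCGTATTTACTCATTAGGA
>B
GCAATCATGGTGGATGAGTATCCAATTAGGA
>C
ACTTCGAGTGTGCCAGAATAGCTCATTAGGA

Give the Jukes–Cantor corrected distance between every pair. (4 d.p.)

A–B: 14/31 sites differ → p ≈ 0.451613, d = −0.75 ln(1 − 0.602151) = 0.691262 ≈ 0.6913.
A–C: 10/31 sites differ → p ≈ 0.322581, d = −0.75 ln(1 − 0.430108) = 0.421731 ≈ 0.4217.
B–C: 14/31 sites differ → p ≈ 0.451613, d = −0.75 ln(1 − 0.602151) = 0.691262 ≈ 0.6913.

d(A,B) = 0.6913, d(A,C) = 0.4217, d(B,C) = 0.6913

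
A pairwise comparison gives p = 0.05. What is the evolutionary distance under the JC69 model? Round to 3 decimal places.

0.052

d = −(3/4) ln(1 − 4p/3) = −0.75 ln(1 − 0.066667) = −0.75 ln(0.933333)
  = −0.75 × (-0.068993) = 0.051745 substitutions/site.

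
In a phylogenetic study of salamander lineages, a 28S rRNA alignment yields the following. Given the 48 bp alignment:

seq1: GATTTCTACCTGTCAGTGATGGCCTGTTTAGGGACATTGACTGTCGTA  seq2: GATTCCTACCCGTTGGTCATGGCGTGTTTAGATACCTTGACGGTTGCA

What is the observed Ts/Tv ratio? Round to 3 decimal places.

Transitions are A↔G and C↔T; transversions are all other mismatches.
Transitions: 7. Transversions: 5.
R = 7/5 = 1.400.

1.400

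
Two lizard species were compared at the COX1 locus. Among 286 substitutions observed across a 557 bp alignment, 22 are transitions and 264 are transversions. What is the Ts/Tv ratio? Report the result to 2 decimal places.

R = 22/264 = 0.083333… ≈ 0.08 (to 2 d.p.).

0.08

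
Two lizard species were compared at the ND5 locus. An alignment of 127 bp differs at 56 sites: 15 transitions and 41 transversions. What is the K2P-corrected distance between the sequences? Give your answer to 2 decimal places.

P = 15/127 ≈ 0.11811 and Q = 41/127 ≈ 0.322835.
Under the Kimura two-parameter model, d = −½ ln(1 − 2P − Q) − ¼ ln(1 − 2Q).
1 − 2P − Q = 0.440945, giving −½ ln(0.440945) = 0.409418.
1 − 2Q = 0.35433, giving −¼ ln(0.35433) = 0.259382.
d = 0.409418 + 0.259382 = 0.668800.

0.67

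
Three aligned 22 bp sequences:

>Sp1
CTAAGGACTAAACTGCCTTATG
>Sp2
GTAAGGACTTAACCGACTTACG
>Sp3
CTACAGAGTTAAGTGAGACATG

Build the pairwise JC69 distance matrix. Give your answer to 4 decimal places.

Sp1–Sp2: 5/22 sites differ → p ≈ 0.227273, d = −0.75 ln(1 − 0.303031) = 0.270761 ≈ 0.2708.
Sp1–Sp3: 9/22 sites differ → p ≈ 0.409091, d = −0.75 ln(1 − 0.545455) = 0.591344 ≈ 0.5913.
Sp2–Sp3: 10/22 sites differ → p ≈ 0.454545, d = −0.75 ln(1 − 0.60606) = 0.698667 ≈ 0.6987.

d(Sp1,Sp2) = 0.2708, d(Sp1,Sp3) = 0.5913, d(Sp2,Sp3) = 0.6987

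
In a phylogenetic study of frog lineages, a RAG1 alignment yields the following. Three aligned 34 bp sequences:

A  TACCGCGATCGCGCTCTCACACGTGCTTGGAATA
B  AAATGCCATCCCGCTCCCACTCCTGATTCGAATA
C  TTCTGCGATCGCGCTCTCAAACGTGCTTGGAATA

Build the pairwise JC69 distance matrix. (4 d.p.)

A–B: 10/34 sites differ → p ≈ 0.294118, d = −0.75 ln(1 − 0.392157) = 0.373379 ≈ 0.3734.
A–C: 3/34 sites differ → p ≈ 0.088235, d = −0.75 ln(1 − 0.117647) = 0.093872 ≈ 0.0939.
B–C: 11/34 sites differ → p ≈ 0.323529, d = −0.75 ln(1 − 0.431372) = 0.423397 ≈ 0.4234.

d(A,B) = 0.3734, d(A,C) = 0.0939, d(B,C) = 0.4234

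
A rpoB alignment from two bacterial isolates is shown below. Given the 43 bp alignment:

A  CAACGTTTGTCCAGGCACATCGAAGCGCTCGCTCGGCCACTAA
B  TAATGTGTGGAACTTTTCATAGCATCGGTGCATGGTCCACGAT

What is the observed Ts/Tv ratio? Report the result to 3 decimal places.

0.158

Transitions are A↔G and C↔T; transversions are all other mismatches.
Transitions: 3. Transversions: 19.
R = 3/19 = 0.157894… ≈ 0.158 (to 3 d.p.).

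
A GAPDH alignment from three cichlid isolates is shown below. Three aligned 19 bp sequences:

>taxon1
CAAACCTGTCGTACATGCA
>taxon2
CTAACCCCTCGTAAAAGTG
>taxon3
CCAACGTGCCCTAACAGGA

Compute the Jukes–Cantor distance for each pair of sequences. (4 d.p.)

d(taxon1,taxon2) = 0.5068, d(taxon1,taxon3) = 0.6181, d(taxon2,taxon3) = 0.7489

taxon1–taxon2: 7/19 sites differ → p ≈ 0.368421, d = −0.75 ln(1 − 0.491228) = 0.506816 ≈ 0.5068.
taxon1–taxon3: 8/19 sites differ → p ≈ 0.421053, d = −0.75 ln(1 − 0.561404) = 0.618132 ≈ 0.6181.
taxon2–taxon3: 9/19 sites differ → p ≈ 0.473684, d = −0.75 ln(1 − 0.631579) = 0.748897 ≈ 0.7489.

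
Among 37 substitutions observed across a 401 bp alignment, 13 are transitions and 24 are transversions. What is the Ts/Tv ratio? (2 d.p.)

R = 13/24 = 0.541666… ≈ 0.54 (to 2 d.p.).

0.54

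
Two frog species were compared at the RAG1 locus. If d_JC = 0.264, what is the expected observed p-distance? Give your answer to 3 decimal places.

p = (3/4)(1 − e^(−4d/3)) = 0.75 × (1 − e^(-0.352)) = 0.75 × (1 − 0.703280) = 0.222540.

0.223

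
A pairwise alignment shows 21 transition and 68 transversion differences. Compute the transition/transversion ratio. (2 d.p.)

0.31

R = 21/68 = 0.308823… ≈ 0.31 (to 2 d.p.).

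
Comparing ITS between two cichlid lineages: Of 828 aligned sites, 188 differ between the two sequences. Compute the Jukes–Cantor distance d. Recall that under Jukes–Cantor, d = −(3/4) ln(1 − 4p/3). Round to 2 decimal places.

p = 188/828 ≈ 0.227053.
d = −(3/4) ln(1 − 4p/3) = −0.75 ln(1 − 0.302737) = −0.75 ln(0.697263)
  = −0.75 × (-0.360593) = 0.270445 substitutions/site.

0.27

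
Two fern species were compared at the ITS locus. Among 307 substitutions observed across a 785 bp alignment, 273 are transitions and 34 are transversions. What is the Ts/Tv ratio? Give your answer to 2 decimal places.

8.03

R = 273/34 = 8.029411… ≈ 8.03 (to 2 d.p.).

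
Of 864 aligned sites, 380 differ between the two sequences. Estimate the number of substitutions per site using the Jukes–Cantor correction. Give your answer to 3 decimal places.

0.662

p = 380/864 ≈ 0.439815.
d = −(3/4) ln(1 − 4p/3) = −0.75 ln(1 − 0.58642) = −0.75 ln(0.41358)
  = −0.75 × (-0.882904) = 0.662178 substitutions/site.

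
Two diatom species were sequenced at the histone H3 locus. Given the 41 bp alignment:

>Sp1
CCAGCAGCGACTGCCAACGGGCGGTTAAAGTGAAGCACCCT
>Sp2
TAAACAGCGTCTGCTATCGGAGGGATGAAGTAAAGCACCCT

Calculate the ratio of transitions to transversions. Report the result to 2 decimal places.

Transitions are A↔G and C↔T; transversions are all other mismatches.
Transitions: 6. Transversions: 5.
R = 6/5 = 1.20.

1.20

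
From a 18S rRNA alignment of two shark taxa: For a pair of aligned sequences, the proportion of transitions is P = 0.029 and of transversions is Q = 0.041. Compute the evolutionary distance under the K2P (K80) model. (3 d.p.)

Under the Kimura two-parameter model, d = −½ ln(1 − 2P − Q) − ¼ ln(1 − 2Q).
1 − 2P − Q = 0.901, giving −½ ln(0.901) = 0.052125.
1 − 2Q = 0.918, giving −¼ ln(0.918) = 0.021389.
d = 0.052125 + 0.021389 = 0.073514.

0.074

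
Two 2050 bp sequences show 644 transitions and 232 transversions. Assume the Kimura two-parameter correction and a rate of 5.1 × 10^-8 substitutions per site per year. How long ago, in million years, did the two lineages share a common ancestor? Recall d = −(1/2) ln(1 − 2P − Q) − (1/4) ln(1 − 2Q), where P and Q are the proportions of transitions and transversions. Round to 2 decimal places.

P = 644/2050 ≈ 0.314146 and Q = 232/2050 ≈ 0.113171.
Under the Kimura two-parameter model, d = −½ ln(1 − 2P − Q) − ¼ ln(1 − 2Q).
1 − 2P − Q = 0.258537, giving −½ ln(0.258537) = 0.676358.
1 − 2Q = 0.773658, giving −¼ ln(0.773658) = 0.064156.
d = 0.676358 + 0.064156 = 0.740514.
Under a molecular clock d = 2μt, so t = d/(2μ) = 0.740514 / (2 × 5.1 × 10^-8) = 7.26 million years.

7.26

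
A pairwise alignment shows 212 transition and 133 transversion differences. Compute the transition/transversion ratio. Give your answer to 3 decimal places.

R = 212/133 = 1.593984… ≈ 1.594 (to 3 d.p.).

1.594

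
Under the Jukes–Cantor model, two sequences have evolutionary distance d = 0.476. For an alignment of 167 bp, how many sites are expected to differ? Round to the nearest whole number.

Invert JC69: p = (3/4)(1 − e^(−4d/3)) = 0.75 × (1 − e^(-0.634667)) = 0.75 × (1 − 0.530112) = 0.352416.
Expected differing sites = pL ≈ 0.352416 × 167 = 58.853472 ≈ 59.

59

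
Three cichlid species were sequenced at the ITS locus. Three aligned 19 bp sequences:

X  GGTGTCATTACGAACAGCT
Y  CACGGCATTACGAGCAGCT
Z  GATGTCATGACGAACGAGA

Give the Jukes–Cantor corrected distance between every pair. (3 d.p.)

d(X,Y) = 0.324, d(X,Z) = 0.410, d(Y,Z) = 0.749

X–Y: 5/19 sites differ → p ≈ 0.263158, d = −0.75 ln(1 − 0.350877) = 0.324100 ≈ 0.324.
X–Z: 6/19 sites differ → p ≈ 0.315789, d = −0.75 ln(1 − 0.421052) = 0.409907 ≈ 0.410.
Y–Z: 9/19 sites differ → p ≈ 0.473684, d = −0.75 ln(1 − 0.631579) = 0.748897 ≈ 0.749.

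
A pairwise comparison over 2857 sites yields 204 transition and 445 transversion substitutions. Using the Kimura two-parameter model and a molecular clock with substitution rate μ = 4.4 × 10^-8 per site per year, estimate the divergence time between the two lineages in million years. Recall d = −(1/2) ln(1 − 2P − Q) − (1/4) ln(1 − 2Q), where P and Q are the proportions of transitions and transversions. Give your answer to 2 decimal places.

P = 204/2857 ≈ 0.071404 and Q = 445/2857 ≈ 0.155758.
Under the Kimura two-parameter model, d = −½ ln(1 − 2P − Q) − ¼ ln(1 − 2Q).
1 − 2P − Q = 0.701434, giving −½ ln(0.701434) = 0.177314.
1 − 2Q = 0.688484, giving −¼ ln(0.688484) = 0.093316.
d = 0.177314 + 0.093316 = 0.270630.
Under a molecular clock d = 2μt, so t = d/(2μ) = 0.270630 / (2 × 4.4 × 10^-8) = 3.08 million years.

3.08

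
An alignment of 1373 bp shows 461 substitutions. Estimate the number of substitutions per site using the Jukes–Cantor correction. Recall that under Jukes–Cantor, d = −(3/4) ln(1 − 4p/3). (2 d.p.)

0.45

p = 461/1373 ≈ 0.335761.
d = −(3/4) ln(1 − 4p/3) = −0.75 ln(1 − 0.447681) = −0.75 ln(0.552319)
  = −0.75 × (-0.593630) = 0.445223 substitutions/site.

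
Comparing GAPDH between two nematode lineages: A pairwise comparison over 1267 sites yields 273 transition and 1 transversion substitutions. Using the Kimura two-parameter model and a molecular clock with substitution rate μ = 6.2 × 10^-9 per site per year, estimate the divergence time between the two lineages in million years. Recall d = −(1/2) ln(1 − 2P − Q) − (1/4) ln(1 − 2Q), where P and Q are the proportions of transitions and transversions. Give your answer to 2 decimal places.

P = 273/1267 ≈ 0.21547 and Q = 1/1267 ≈ 0.000789.
Under the Kimura two-parameter model, d = −½ ln(1 − 2P − Q) − ¼ ln(1 − 2Q).
1 − 2P − Q = 0.568271, giving −½ ln(0.568271) = 0.282578.
1 − 2Q = 0.998422, giving −¼ ln(0.998422) = 0.000395.
d = 0.282578 + 0.000395 = 0.282973.
Under a molecular clock d = 2μt, so t = d/(2μ) = 0.282973 / (2 × 6.2 × 10^-9) = 22.82 million years.

22.82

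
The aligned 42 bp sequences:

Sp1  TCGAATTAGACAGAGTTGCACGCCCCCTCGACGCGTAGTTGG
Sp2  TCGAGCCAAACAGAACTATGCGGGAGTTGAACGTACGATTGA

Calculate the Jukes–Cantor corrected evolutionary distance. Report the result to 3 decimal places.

0.899

The sequences differ at 22 of 42 sites, so p = 22/42 ≈ 0.52381.
d = −(3/4) ln(1 − 4p/3) = −0.75 ln(1 − 0.698413) = −0.75 ln(0.301587)
  = −0.75 × (-1.198697) = 0.899023 substitutions/site.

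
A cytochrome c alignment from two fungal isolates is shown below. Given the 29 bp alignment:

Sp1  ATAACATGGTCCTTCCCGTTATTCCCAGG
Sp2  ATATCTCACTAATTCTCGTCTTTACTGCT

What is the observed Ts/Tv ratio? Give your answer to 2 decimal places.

Transitions are A↔G and C↔T; transversions are all other mismatches.
Transitions: 6. Transversions: 9.
R = 6/9 = 0.666666… ≈ 0.67 (to 2 d.p.).

0.67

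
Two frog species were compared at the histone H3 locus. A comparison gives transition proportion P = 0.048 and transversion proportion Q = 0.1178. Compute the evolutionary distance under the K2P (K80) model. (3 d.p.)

0.187

Under the Kimura two-parameter model, d = −½ ln(1 − 2P − Q) − ¼ ln(1 − 2Q).
1 − 2P − Q = 0.7862, giving −½ ln(0.7862) = 0.120272.
1 − 2Q = 0.7644, giving −¼ ln(0.7644) = 0.067166.
d = 0.120272 + 0.067166 = 0.187438.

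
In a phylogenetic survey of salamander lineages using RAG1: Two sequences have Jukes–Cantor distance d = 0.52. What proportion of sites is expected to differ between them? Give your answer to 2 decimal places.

0.38

p = (3/4)(1 − e^(−4d/3)) = 0.75 × (1 − e^(-0.693333)) = 0.75 × (1 − 0.499907) = 0.375070.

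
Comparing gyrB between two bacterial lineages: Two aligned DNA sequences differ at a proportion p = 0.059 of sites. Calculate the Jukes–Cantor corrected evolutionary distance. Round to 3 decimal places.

d = −(3/4) ln(1 − 4p/3) = −0.75 ln(1 − 0.078667) = −0.75 ln(0.921333)
  = −0.75 × (-0.081934) = 0.061451 substitutions/site.

0.061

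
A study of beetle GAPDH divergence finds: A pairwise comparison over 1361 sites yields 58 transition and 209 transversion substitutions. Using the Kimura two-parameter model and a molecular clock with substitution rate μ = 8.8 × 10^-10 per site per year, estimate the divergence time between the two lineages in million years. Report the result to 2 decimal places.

P = 58/1361 ≈ 0.042616 and Q = 209/1361 ≈ 0.153564.
Under the Kimura two-parameter model, d = −½ ln(1 − 2P − Q) − ¼ ln(1 − 2Q).
1 − 2P − Q = 0.761204, giving −½ ln(0.761204) = 0.136427.
1 − 2Q = 0.692872, giving −¼ ln(0.692872) = 0.091728.
d = 0.136427 + 0.091728 = 0.228155.
Under a molecular clock d = 2μt, so t = d/(2μ) = 0.228155 / (2 × 8.8 × 10^-10) = 129.63 million years.

129.63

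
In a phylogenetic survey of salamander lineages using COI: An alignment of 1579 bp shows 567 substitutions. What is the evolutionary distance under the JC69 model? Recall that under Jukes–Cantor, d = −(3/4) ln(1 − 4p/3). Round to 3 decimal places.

p = 567/1579 ≈ 0.359088.
d = −(3/4) ln(1 − 4p/3) = −0.75 ln(1 − 0.478784) = −0.75 ln(0.521216)
  = −0.75 × (-0.651591) = 0.488693 substitutions/site.

0.489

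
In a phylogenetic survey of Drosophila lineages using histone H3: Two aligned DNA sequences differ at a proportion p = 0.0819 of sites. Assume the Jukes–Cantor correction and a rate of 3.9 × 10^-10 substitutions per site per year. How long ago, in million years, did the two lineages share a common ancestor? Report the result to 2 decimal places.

111.19

d = −(3/4) ln(1 − 4p/3) = −0.75 ln(1 − 0.1092) = −0.75 ln(0.8908)
  = −0.75 × (-0.115635) = 0.086726 substitutions/site.
Under a molecular clock d = 2μt, so t = d/(2μ) = 0.086726 / (2 × 3.9 × 10^-10) = 111.19 million years.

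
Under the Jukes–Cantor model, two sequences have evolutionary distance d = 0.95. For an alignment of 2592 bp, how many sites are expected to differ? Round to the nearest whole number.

Invert JC69: p = (3/4)(1 − e^(−4d/3)) = 0.75 × (1 − e^(-1.266667)) = 0.75 × (1 − 0.281769) = 0.538673.
Expected differing sites = pL ≈ 0.538673 × 2592 = 1396.240416 ≈ 1396.

1396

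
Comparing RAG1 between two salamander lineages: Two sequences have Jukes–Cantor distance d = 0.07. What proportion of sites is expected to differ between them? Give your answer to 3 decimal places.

0.067

p = (3/4)(1 − e^(−4d/3)) = 0.75 × (1 − e^(-0.093333)) = 0.75 × (1 − 0.910890) = 0.066833.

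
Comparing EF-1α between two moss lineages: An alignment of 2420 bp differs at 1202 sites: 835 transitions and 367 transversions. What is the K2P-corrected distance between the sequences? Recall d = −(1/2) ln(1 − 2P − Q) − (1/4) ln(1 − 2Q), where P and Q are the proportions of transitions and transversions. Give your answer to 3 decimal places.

1.012

P = 835/2420 ≈ 0.345041 and Q = 367/2420 ≈ 0.151653.
Under the Kimura two-parameter model, d = −½ ln(1 − 2P − Q) − ¼ ln(1 − 2Q).
1 − 2P − Q = 0.158265, giving −½ ln(0.158265) = 0.921742.
1 − 2Q = 0.696694, giving −¼ ln(0.696694) = 0.090352.
d = 0.921742 + 0.090352 = 1.012094.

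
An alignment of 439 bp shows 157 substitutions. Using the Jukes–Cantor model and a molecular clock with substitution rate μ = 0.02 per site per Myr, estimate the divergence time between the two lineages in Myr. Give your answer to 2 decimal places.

p = 157/439 ≈ 0.357631.
d = −(3/4) ln(1 − 4p/3) = −0.75 ln(1 − 0.476841) = −0.75 ln(0.523159)
  = −0.75 × (-0.647870) = 0.485903 substitutions/site.
Under a molecular clock d = 2μt, so t = d/(2μ) = 0.485903 / (2 × 0.02) = 12.15 Myr.

12.15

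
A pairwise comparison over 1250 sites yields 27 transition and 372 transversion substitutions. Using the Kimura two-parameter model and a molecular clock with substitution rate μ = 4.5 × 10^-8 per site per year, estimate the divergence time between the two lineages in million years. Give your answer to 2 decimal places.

4.83

P = 27/1250 = 0.0216 and Q = 372/1250 = 0.2976.
Under the Kimura two-parameter model, d = −½ ln(1 − 2P − Q) − ¼ ln(1 − 2Q).
1 − 2P − Q = 0.6592, giving −½ ln(0.6592) = 0.208364.
1 − 2Q = 0.4048, giving −¼ ln(0.4048) = 0.226091.
d = 0.208364 + 0.226091 = 0.434455.
Under a molecular clock d = 2μt, so t = d/(2μ) = 0.434455 / (2 × 4.5 × 10^-8) = 4.83 million years.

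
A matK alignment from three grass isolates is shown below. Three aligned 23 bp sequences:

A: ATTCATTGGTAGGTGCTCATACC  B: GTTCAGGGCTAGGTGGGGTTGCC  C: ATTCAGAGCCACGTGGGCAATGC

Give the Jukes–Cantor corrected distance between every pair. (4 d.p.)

d(A,B) = 0.5532, d(A,C) = 0.6501, d(B,C) = 0.5532

A–B: 9/23 sites differ → p ≈ 0.391304, d = −0.75 ln(1 − 0.521739) = 0.553199 ≈ 0.5532.
A–C: 10/23 sites differ → p ≈ 0.434783, d = −0.75 ln(1 − 0.579711) = 0.650110 ≈ 0.6501.
B–C: 9/23 sites differ → p ≈ 0.391304, d = −0.75 ln(1 − 0.521739) = 0.553199 ≈ 0.5532.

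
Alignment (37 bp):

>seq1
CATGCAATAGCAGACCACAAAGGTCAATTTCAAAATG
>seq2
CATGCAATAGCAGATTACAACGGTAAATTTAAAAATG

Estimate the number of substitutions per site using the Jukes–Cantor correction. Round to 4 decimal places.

0.1490

The sequences differ at 5 of 37 sites (15, 16, 21, 25, 31), so p = 5/37 ≈ 0.135135.
d = −(3/4) ln(1 − 4p/3) = −0.75 ln(1 − 0.18018) = −0.75 ln(0.81982)
  = −0.75 × (-0.198670) = 0.149003 substitutions/site.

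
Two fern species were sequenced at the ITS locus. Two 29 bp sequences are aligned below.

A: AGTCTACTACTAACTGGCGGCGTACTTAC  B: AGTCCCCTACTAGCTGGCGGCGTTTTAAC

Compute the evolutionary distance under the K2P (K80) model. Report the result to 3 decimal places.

Of 29 sites, 3 differences are transitions and 3 are transversions, so P = 3/29 ≈ 0.103448 and Q = 3/29 ≈ 0.103448.
Under the Kimura two-parameter model, d = −½ ln(1 − 2P − Q) − ¼ ln(1 − 2Q).
1 − 2P − Q = 0.689656, giving −½ ln(0.689656) = 0.185781.
1 − 2Q = 0.793104, giving −¼ ln(0.793104) = 0.057950.
d = 0.185781 + 0.057950 = 0.243731.

0.244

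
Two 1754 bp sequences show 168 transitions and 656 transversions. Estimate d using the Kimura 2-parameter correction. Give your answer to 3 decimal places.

0.761

P = 168/1754 ≈ 0.095781 and Q = 656/1754 ≈ 0.374002.
Under the Kimura two-parameter model, d = −½ ln(1 − 2P − Q) − ¼ ln(1 − 2Q).
1 − 2P − Q = 0.434436, giving −½ ln(0.434436) = 0.416853.
1 − 2Q = 0.251996, giving −¼ ln(0.251996) = 0.344586.
d = 0.416853 + 0.344586 = 0.761439.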